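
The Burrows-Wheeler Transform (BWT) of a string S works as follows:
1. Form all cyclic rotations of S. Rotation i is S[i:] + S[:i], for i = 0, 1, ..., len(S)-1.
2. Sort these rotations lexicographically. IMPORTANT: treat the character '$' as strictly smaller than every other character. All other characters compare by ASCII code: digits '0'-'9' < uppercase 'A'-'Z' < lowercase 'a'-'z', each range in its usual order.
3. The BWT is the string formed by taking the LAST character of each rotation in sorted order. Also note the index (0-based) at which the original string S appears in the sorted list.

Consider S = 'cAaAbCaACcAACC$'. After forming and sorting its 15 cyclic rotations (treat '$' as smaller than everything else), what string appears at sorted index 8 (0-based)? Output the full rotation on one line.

All 15 rotations (rotation i = S[i:]+S[:i]):
  rot[0] = cAaAbCaACcAACC$
  rot[1] = AaAbCaACcAACC$c
  rot[2] = aAbCaACcAACC$cA
  rot[3] = AbCaACcAACC$cAa
  rot[4] = bCaACcAACC$cAaA
  rot[5] = CaACcAACC$cAaAb
  rot[6] = aACcAACC$cAaAbC
  rot[7] = ACcAACC$cAaAbCa
  rot[8] = CcAACC$cAaAbCaA
  rot[9] = cAACC$cAaAbCaAC
  rot[10] = AACC$cAaAbCaACc
  rot[11] = ACC$cAaAbCaACcA
  rot[12] = CC$cAaAbCaACcAA
  rot[13] = C$cAaAbCaACcAAC
  rot[14] = $cAaAbCaACcAACC
Sorted (with $ < everything):
  sorted[0] = $cAaAbCaACcAACC
  sorted[1] = AACC$cAaAbCaACc
  sorted[2] = ACC$cAaAbCaACcA
  sorted[3] = ACcAACC$cAaAbCa
  sorted[4] = AaAbCaACcAACC$c
  sorted[5] = AbCaACcAACC$cAa
  sorted[6] = C$cAaAbCaACcAAC
  sorted[7] = CC$cAaAbCaACcAA
  sorted[8] = CaACcAACC$cAaAb
  sorted[9] = CcAACC$cAaAbCaA
  sorted[10] = aACcAACC$cAaAbC
  sorted[11] = aAbCaACcAACC$cA
  sorted[12] = bCaACcAACC$cAaA
  sorted[13] = cAACC$cAaAbCaAC
  sorted[14] = cAaAbCaACcAACC$
sorted[8] = CaACcAACC$cAaAb

Answer: CaACcAACC$cAaAb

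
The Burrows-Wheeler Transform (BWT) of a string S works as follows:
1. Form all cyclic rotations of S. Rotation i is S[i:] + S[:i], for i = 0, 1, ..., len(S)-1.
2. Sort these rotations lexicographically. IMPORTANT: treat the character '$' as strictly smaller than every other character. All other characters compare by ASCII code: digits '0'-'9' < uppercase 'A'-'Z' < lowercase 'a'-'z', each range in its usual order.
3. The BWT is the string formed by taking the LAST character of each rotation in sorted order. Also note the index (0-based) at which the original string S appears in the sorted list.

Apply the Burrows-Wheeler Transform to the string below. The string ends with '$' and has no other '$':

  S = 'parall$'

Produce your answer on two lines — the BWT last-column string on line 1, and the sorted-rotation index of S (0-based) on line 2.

Answer: lrpla$a
5

Derivation:
All 7 rotations (rotation i = S[i:]+S[:i]):
  rot[0] = parall$
  rot[1] = arall$p
  rot[2] = rall$pa
  rot[3] = all$par
  rot[4] = ll$para
  rot[5] = l$paral
  rot[6] = $parall
Sorted (with $ < everything):
  sorted[0] = $parall  (last char: 'l')
  sorted[1] = all$par  (last char: 'r')
  sorted[2] = arall$p  (last char: 'p')
  sorted[3] = l$paral  (last char: 'l')
  sorted[4] = ll$para  (last char: 'a')
  sorted[5] = parall$  (last char: '$')
  sorted[6] = rall$pa  (last char: 'a')
Last column: lrpla$a
Original string S is at sorted index 5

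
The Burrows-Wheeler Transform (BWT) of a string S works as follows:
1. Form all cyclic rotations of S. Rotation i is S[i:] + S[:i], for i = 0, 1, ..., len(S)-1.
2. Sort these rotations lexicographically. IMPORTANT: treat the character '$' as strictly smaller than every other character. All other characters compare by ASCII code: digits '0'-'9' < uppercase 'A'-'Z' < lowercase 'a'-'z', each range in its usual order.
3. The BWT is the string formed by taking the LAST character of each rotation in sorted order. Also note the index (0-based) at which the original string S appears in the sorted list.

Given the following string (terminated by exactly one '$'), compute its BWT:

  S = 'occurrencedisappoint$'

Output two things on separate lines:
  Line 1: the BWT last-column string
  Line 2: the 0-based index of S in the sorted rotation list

All 21 rotations (rotation i = S[i:]+S[:i]):
  rot[0] = occurrencedisappoint$
  rot[1] = ccurrencedisappoint$o
  rot[2] = currencedisappoint$oc
  rot[3] = urrencedisappoint$occ
  rot[4] = rrencedisappoint$occu
  rot[5] = rencedisappoint$occur
  rot[6] = encedisappoint$occurr
  rot[7] = ncedisappoint$occurre
  rot[8] = cedisappoint$occurren
  rot[9] = edisappoint$occurrenc
  rot[10] = disappoint$occurrence
  rot[11] = isappoint$occurrenced
  rot[12] = sappoint$occurrencedi
  rot[13] = appoint$occurrencedis
  rot[14] = ppoint$occurrencedisa
  rot[15] = point$occurrencedisap
  rot[16] = oint$occurrencedisapp
  rot[17] = int$occurrencedisappo
  rot[18] = nt$occurrencedisappoi
  rot[19] = t$occurrencedisappoin
  rot[20] = $occurrencedisappoint
Sorted (with $ < everything):
  sorted[0] = $occurrencedisappoint  (last char: 't')
  sorted[1] = appoint$occurrencedis  (last char: 's')
  sorted[2] = ccurrencedisappoint$o  (last char: 'o')
  sorted[3] = cedisappoint$occurren  (last char: 'n')
  sorted[4] = currencedisappoint$oc  (last char: 'c')
  sorted[5] = disappoint$occurrence  (last char: 'e')
  sorted[6] = edisappoint$occurrenc  (last char: 'c')
  sorted[7] = encedisappoint$occurr  (last char: 'r')
  sorted[8] = int$occurrencedisappo  (last char: 'o')
  sorted[9] = isappoint$occurrenced  (last char: 'd')
  sorted[10] = ncedisappoint$occurre  (last char: 'e')
  sorted[11] = nt$occurrencedisappoi  (last char: 'i')
  sorted[12] = occurrencedisappoint$  (last char: '$')
  sorted[13] = oint$occurrencedisapp  (last char: 'p')
  sorted[14] = point$occurrencedisap  (last char: 'p')
  sorted[15] = ppoint$occurrencedisa  (last char: 'a')
  sorted[16] = rencedisappoint$occur  (last char: 'r')
  sorted[17] = rrencedisappoint$occu  (last char: 'u')
  sorted[18] = sappoint$occurrencedi  (last char: 'i')
  sorted[19] = t$occurrencedisappoin  (last char: 'n')
  sorted[20] = urrencedisappoint$occ  (last char: 'c')
Last column: tsoncecrodei$pparuinc
Original string S is at sorted index 12

Answer: tsoncecrodei$pparuinc
12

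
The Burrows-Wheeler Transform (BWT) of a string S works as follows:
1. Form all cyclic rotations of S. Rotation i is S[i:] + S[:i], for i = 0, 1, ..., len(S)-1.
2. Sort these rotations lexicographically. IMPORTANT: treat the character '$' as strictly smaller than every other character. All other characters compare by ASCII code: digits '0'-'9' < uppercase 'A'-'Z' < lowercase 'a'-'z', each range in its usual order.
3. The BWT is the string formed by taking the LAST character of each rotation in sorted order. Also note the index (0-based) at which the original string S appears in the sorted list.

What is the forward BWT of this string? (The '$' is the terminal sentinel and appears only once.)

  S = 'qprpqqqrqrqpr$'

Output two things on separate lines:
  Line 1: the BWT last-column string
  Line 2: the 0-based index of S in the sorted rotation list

All 14 rotations (rotation i = S[i:]+S[:i]):
  rot[0] = qprpqqqrqrqpr$
  rot[1] = prpqqqrqrqpr$q
  rot[2] = rpqqqrqrqpr$qp
  rot[3] = pqqqrqrqpr$qpr
  rot[4] = qqqrqrqpr$qprp
  rot[5] = qqrqrqpr$qprpq
  rot[6] = qrqrqpr$qprpqq
  rot[7] = rqrqpr$qprpqqq
  rot[8] = qrqpr$qprpqqqr
  rot[9] = rqpr$qprpqqqrq
  rot[10] = qpr$qprpqqqrqr
  rot[11] = pr$qprpqqqrqrq
  rot[12] = r$qprpqqqrqrqp
  rot[13] = $qprpqqqrqrqpr
Sorted (with $ < everything):
  sorted[0] = $qprpqqqrqrqpr  (last char: 'r')
  sorted[1] = pqqqrqrqpr$qpr  (last char: 'r')
  sorted[2] = pr$qprpqqqrqrq  (last char: 'q')
  sorted[3] = prpqqqrqrqpr$q  (last char: 'q')
  sorted[4] = qpr$qprpqqqrqr  (last char: 'r')
  sorted[5] = qprpqqqrqrqpr$  (last char: '$')
  sorted[6] = qqqrqrqpr$qprp  (last char: 'p')
  sorted[7] = qqrqrqpr$qprpq  (last char: 'q')
  sorted[8] = qrqpr$qprpqqqr  (last char: 'r')
  sorted[9] = qrqrqpr$qprpqq  (last char: 'q')
  sorted[10] = r$qprpqqqrqrqp  (last char: 'p')
  sorted[11] = rpqqqrqrqpr$qp  (last char: 'p')
  sorted[12] = rqpr$qprpqqqrq  (last char: 'q')
  sorted[13] = rqrqpr$qprpqqq  (last char: 'q')
Last column: rrqqr$pqrqppqq
Original string S is at sorted index 5

Answer: rrqqr$pqrqppqq
5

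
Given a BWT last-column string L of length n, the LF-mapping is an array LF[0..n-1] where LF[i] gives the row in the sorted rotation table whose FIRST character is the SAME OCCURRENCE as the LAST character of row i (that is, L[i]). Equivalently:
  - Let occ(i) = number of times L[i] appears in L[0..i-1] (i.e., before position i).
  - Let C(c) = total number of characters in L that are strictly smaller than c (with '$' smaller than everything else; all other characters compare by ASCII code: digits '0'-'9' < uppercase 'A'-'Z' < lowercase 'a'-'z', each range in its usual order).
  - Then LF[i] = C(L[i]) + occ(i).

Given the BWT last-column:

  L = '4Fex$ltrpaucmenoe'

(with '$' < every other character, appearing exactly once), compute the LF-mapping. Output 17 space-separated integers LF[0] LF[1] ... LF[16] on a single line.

Answer: 1 2 5 16 0 8 14 13 12 3 15 4 9 6 10 11 7

Derivation:
Char counts: '$':1, '4':1, 'F':1, 'a':1, 'c':1, 'e':3, 'l':1, 'm':1, 'n':1, 'o':1, 'p':1, 'r':1, 't':1, 'u':1, 'x':1
C (first-col start): C('$')=0, C('4')=1, C('F')=2, C('a')=3, C('c')=4, C('e')=5, C('l')=8, C('m')=9, C('n')=10, C('o')=11, C('p')=12, C('r')=13, C('t')=14, C('u')=15, C('x')=16
L[0]='4': occ=0, LF[0]=C('4')+0=1+0=1
L[1]='F': occ=0, LF[1]=C('F')+0=2+0=2
L[2]='e': occ=0, LF[2]=C('e')+0=5+0=5
L[3]='x': occ=0, LF[3]=C('x')+0=16+0=16
L[4]='$': occ=0, LF[4]=C('$')+0=0+0=0
L[5]='l': occ=0, LF[5]=C('l')+0=8+0=8
L[6]='t': occ=0, LF[6]=C('t')+0=14+0=14
L[7]='r': occ=0, LF[7]=C('r')+0=13+0=13
L[8]='p': occ=0, LF[8]=C('p')+0=12+0=12
L[9]='a': occ=0, LF[9]=C('a')+0=3+0=3
L[10]='u': occ=0, LF[10]=C('u')+0=15+0=15
L[11]='c': occ=0, LF[11]=C('c')+0=4+0=4
L[12]='m': occ=0, LF[12]=C('m')+0=9+0=9
L[13]='e': occ=1, LF[13]=C('e')+1=5+1=6
L[14]='n': occ=0, LF[14]=C('n')+0=10+0=10
L[15]='o': occ=0, LF[15]=C('o')+0=11+0=11
L[16]='e': occ=2, LF[16]=C('e')+2=5+2=7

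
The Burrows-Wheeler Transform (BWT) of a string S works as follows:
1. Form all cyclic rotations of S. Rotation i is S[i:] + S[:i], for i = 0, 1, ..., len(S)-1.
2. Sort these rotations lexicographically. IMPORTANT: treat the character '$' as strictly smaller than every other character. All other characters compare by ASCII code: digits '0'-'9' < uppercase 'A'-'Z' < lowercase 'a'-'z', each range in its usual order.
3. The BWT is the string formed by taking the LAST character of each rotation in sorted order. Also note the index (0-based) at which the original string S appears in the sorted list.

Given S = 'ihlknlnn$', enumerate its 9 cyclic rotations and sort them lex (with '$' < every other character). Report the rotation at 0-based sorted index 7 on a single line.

All 9 rotations (rotation i = S[i:]+S[:i]):
  rot[0] = ihlknlnn$
  rot[1] = hlknlnn$i
  rot[2] = lknlnn$ih
  rot[3] = knlnn$ihl
  rot[4] = nlnn$ihlk
  rot[5] = lnn$ihlkn
  rot[6] = nn$ihlknl
  rot[7] = n$ihlknln
  rot[8] = $ihlknlnn
Sorted (with $ < everything):
  sorted[0] = $ihlknlnn
  sorted[1] = hlknlnn$i
  sorted[2] = ihlknlnn$
  sorted[3] = knlnn$ihl
  sorted[4] = lknlnn$ih
  sorted[5] = lnn$ihlkn
  sorted[6] = n$ihlknln
  sorted[7] = nlnn$ihlk
  sorted[8] = nn$ihlknl
sorted[7] = nlnn$ihlk

Answer: nlnn$ihlk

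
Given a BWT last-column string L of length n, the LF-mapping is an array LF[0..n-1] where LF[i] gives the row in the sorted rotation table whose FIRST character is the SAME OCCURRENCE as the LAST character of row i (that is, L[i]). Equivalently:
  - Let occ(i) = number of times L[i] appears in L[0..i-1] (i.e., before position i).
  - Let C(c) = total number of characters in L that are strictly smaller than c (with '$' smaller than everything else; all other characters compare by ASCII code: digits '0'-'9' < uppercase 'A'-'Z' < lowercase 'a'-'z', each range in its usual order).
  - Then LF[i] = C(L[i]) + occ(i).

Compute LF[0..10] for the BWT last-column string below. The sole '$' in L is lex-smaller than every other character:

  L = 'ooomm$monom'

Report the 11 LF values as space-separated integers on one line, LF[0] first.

Answer: 6 7 8 1 2 0 3 9 5 10 4

Derivation:
Char counts: '$':1, 'm':4, 'n':1, 'o':5
C (first-col start): C('$')=0, C('m')=1, C('n')=5, C('o')=6
L[0]='o': occ=0, LF[0]=C('o')+0=6+0=6
L[1]='o': occ=1, LF[1]=C('o')+1=6+1=7
L[2]='o': occ=2, LF[2]=C('o')+2=6+2=8
L[3]='m': occ=0, LF[3]=C('m')+0=1+0=1
L[4]='m': occ=1, LF[4]=C('m')+1=1+1=2
L[5]='$': occ=0, LF[5]=C('$')+0=0+0=0
L[6]='m': occ=2, LF[6]=C('m')+2=1+2=3
L[7]='o': occ=3, LF[7]=C('o')+3=6+3=9
L[8]='n': occ=0, LF[8]=C('n')+0=5+0=5
L[9]='o': occ=4, LF[9]=C('o')+4=6+4=10
L[10]='m': occ=3, LF[10]=C('m')+3=1+3=4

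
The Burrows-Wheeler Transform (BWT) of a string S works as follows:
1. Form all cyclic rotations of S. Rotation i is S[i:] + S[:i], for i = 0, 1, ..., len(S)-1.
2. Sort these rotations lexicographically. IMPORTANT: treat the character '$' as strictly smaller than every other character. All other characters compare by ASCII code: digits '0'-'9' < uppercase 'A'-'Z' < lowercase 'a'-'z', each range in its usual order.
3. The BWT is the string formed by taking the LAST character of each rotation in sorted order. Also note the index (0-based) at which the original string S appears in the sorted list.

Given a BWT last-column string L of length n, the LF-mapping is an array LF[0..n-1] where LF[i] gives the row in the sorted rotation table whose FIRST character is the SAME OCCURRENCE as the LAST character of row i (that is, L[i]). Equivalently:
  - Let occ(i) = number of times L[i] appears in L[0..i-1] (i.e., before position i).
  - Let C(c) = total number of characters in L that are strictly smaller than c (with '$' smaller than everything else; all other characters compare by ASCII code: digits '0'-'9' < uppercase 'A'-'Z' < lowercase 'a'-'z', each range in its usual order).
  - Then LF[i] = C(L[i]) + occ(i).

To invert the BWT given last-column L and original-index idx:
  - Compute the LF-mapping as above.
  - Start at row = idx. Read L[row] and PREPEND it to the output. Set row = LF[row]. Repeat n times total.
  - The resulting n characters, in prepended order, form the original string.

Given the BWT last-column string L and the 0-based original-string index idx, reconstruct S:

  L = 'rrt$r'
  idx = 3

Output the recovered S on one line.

LF mapping: 1 2 4 0 3
Walk LF starting at row 3, prepending L[row]:
  step 1: row=3, L[3]='$', prepend. Next row=LF[3]=0
  step 2: row=0, L[0]='r', prepend. Next row=LF[0]=1
  step 3: row=1, L[1]='r', prepend. Next row=LF[1]=2
  step 4: row=2, L[2]='t', prepend. Next row=LF[2]=4
  step 5: row=4, L[4]='r', prepend. Next row=LF[4]=3
Reversed output: rtrr$

Answer: rtrr$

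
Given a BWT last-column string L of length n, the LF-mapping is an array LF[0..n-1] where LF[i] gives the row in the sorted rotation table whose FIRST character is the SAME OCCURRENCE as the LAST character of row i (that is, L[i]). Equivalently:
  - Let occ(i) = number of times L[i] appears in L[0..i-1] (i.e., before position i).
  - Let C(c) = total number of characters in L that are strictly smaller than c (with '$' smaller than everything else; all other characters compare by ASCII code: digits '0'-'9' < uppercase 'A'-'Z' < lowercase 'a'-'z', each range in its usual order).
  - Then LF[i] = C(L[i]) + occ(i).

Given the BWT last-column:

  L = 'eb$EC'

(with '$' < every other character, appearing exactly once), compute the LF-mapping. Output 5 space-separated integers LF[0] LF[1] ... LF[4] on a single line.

Answer: 4 3 0 2 1

Derivation:
Char counts: '$':1, 'C':1, 'E':1, 'b':1, 'e':1
C (first-col start): C('$')=0, C('C')=1, C('E')=2, C('b')=3, C('e')=4
L[0]='e': occ=0, LF[0]=C('e')+0=4+0=4
L[1]='b': occ=0, LF[1]=C('b')+0=3+0=3
L[2]='$': occ=0, LF[2]=C('$')+0=0+0=0
L[3]='E': occ=0, LF[3]=C('E')+0=2+0=2
L[4]='C': occ=0, LF[4]=C('C')+0=1+0=1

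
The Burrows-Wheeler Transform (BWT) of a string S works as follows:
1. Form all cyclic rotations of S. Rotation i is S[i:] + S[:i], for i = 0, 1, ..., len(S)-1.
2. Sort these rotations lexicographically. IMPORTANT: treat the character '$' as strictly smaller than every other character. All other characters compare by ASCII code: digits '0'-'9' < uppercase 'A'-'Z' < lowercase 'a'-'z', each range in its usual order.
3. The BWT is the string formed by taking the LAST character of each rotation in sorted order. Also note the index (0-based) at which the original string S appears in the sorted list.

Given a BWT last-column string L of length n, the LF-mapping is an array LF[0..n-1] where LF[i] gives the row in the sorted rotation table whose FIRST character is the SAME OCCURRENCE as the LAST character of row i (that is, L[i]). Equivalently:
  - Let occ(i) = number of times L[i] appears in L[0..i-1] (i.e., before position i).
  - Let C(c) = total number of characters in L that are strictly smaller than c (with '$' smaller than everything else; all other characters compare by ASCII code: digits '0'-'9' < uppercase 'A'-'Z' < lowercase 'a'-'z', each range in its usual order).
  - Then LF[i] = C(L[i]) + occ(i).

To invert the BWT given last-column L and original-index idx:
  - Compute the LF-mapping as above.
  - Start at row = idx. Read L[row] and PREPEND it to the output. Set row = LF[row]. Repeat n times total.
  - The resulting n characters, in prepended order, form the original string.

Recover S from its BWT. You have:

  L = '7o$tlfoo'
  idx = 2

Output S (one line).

Answer: footlo7$

Derivation:
LF mapping: 1 4 0 7 3 2 5 6
Walk LF starting at row 2, prepending L[row]:
  step 1: row=2, L[2]='$', prepend. Next row=LF[2]=0
  step 2: row=0, L[0]='7', prepend. Next row=LF[0]=1
  step 3: row=1, L[1]='o', prepend. Next row=LF[1]=4
  step 4: row=4, L[4]='l', prepend. Next row=LF[4]=3
  step 5: row=3, L[3]='t', prepend. Next row=LF[3]=7
  step 6: row=7, L[7]='o', prepend. Next row=LF[7]=6
  step 7: row=6, L[6]='o', prepend. Next row=LF[6]=5
  step 8: row=5, L[5]='f', prepend. Next row=LF[5]=2
Reversed output: footlo7$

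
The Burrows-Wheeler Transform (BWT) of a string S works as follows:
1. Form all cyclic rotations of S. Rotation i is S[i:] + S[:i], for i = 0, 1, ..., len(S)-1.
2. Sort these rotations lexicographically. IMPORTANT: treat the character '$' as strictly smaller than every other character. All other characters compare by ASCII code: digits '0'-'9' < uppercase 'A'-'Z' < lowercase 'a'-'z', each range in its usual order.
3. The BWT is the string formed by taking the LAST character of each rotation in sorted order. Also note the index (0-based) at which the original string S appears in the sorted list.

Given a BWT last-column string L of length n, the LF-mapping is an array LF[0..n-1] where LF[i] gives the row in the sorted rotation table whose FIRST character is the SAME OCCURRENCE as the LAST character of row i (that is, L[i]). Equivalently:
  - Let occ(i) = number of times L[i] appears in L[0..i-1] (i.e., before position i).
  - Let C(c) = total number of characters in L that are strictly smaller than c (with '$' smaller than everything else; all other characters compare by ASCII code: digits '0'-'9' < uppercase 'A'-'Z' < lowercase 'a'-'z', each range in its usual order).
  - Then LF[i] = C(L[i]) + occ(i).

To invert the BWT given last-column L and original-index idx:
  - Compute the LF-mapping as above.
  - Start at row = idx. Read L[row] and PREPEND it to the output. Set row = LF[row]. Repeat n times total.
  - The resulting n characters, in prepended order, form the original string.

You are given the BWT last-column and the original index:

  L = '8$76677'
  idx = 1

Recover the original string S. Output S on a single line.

Answer: 676778$

Derivation:
LF mapping: 6 0 3 1 2 4 5
Walk LF starting at row 1, prepending L[row]:
  step 1: row=1, L[1]='$', prepend. Next row=LF[1]=0
  step 2: row=0, L[0]='8', prepend. Next row=LF[0]=6
  step 3: row=6, L[6]='7', prepend. Next row=LF[6]=5
  step 4: row=5, L[5]='7', prepend. Next row=LF[5]=4
  step 5: row=4, L[4]='6', prepend. Next row=LF[4]=2
  step 6: row=2, L[2]='7', prepend. Next row=LF[2]=3
  step 7: row=3, L[3]='6', prepend. Next row=LF[3]=1
Reversed output: 676778$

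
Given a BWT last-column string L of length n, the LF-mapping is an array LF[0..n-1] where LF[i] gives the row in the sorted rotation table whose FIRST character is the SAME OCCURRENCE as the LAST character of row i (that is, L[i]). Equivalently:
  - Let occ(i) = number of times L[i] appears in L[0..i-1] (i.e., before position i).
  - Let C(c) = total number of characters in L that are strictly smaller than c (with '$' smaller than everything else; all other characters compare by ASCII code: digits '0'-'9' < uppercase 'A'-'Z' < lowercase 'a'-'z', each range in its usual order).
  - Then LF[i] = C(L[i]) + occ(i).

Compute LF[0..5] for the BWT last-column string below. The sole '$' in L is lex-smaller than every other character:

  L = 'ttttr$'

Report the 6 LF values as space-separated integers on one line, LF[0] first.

Char counts: '$':1, 'r':1, 't':4
C (first-col start): C('$')=0, C('r')=1, C('t')=2
L[0]='t': occ=0, LF[0]=C('t')+0=2+0=2
L[1]='t': occ=1, LF[1]=C('t')+1=2+1=3
L[2]='t': occ=2, LF[2]=C('t')+2=2+2=4
L[3]='t': occ=3, LF[3]=C('t')+3=2+3=5
L[4]='r': occ=0, LF[4]=C('r')+0=1+0=1
L[5]='$': occ=0, LF[5]=C('$')+0=0+0=0

Answer: 2 3 4 5 1 0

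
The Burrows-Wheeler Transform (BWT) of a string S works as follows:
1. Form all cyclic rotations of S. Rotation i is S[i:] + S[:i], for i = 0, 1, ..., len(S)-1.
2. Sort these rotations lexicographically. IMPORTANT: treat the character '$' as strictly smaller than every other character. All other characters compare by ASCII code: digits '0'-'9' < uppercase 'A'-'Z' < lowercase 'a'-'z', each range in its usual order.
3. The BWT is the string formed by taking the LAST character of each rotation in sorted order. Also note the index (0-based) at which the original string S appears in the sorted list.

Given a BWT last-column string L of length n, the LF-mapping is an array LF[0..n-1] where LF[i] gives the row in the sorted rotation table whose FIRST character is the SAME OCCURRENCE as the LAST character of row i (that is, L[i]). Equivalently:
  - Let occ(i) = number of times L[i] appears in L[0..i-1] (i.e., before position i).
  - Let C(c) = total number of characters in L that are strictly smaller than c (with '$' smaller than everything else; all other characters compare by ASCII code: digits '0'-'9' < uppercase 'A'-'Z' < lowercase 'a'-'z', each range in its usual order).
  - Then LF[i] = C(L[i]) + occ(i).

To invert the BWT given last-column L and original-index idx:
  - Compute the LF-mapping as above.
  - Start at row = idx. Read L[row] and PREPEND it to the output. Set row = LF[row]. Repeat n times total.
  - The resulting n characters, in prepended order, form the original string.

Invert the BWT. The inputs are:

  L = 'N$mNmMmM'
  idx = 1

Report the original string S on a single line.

LF mapping: 3 0 5 4 6 1 7 2
Walk LF starting at row 1, prepending L[row]:
  step 1: row=1, L[1]='$', prepend. Next row=LF[1]=0
  step 2: row=0, L[0]='N', prepend. Next row=LF[0]=3
  step 3: row=3, L[3]='N', prepend. Next row=LF[3]=4
  step 4: row=4, L[4]='m', prepend. Next row=LF[4]=6
  step 5: row=6, L[6]='m', prepend. Next row=LF[6]=7
  step 6: row=7, L[7]='M', prepend. Next row=LF[7]=2
  step 7: row=2, L[2]='m', prepend. Next row=LF[2]=5
  step 8: row=5, L[5]='M', prepend. Next row=LF[5]=1
Reversed output: MmMmmNN$

Answer: MmMmmNN$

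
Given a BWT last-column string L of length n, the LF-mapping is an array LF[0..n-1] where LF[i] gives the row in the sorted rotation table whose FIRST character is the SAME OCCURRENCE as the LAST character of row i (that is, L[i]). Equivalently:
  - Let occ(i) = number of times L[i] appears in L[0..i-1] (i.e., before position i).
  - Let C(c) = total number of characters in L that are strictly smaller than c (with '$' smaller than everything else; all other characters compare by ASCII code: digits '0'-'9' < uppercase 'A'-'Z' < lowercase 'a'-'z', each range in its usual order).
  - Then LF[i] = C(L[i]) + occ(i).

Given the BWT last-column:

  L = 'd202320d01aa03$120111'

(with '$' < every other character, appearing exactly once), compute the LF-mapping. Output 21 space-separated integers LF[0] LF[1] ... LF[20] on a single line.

Answer: 19 11 1 12 15 13 2 20 3 6 17 18 4 16 0 7 14 5 8 9 10

Derivation:
Char counts: '$':1, '0':5, '1':5, '2':4, '3':2, 'a':2, 'd':2
C (first-col start): C('$')=0, C('0')=1, C('1')=6, C('2')=11, C('3')=15, C('a')=17, C('d')=19
L[0]='d': occ=0, LF[0]=C('d')+0=19+0=19
L[1]='2': occ=0, LF[1]=C('2')+0=11+0=11
L[2]='0': occ=0, LF[2]=C('0')+0=1+0=1
L[3]='2': occ=1, LF[3]=C('2')+1=11+1=12
L[4]='3': occ=0, LF[4]=C('3')+0=15+0=15
L[5]='2': occ=2, LF[5]=C('2')+2=11+2=13
L[6]='0': occ=1, LF[6]=C('0')+1=1+1=2
L[7]='d': occ=1, LF[7]=C('d')+1=19+1=20
L[8]='0': occ=2, LF[8]=C('0')+2=1+2=3
L[9]='1': occ=0, LF[9]=C('1')+0=6+0=6
L[10]='a': occ=0, LF[10]=C('a')+0=17+0=17
L[11]='a': occ=1, LF[11]=C('a')+1=17+1=18
L[12]='0': occ=3, LF[12]=C('0')+3=1+3=4
L[13]='3': occ=1, LF[13]=C('3')+1=15+1=16
L[14]='$': occ=0, LF[14]=C('$')+0=0+0=0
L[15]='1': occ=1, LF[15]=C('1')+1=6+1=7
L[16]='2': occ=3, LF[16]=C('2')+3=11+3=14
L[17]='0': occ=4, LF[17]=C('0')+4=1+4=5
L[18]='1': occ=2, LF[18]=C('1')+2=6+2=8
L[19]='1': occ=3, LF[19]=C('1')+3=6+3=9
L[20]='1': occ=4, LF[20]=C('1')+4=6+4=10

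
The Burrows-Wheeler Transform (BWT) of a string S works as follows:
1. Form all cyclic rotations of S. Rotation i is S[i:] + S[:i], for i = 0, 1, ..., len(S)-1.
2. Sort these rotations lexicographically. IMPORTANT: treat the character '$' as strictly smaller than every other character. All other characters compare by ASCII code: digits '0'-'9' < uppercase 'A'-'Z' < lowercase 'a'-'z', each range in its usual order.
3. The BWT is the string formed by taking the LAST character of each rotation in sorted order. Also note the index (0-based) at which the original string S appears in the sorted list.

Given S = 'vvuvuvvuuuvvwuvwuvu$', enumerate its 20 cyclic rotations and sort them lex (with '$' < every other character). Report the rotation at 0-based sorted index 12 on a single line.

Answer: vuvvuuuvvwuvwuvu$vvu

Derivation:
All 20 rotations (rotation i = S[i:]+S[:i]):
  rot[0] = vvuvuvvuuuvvwuvwuvu$
  rot[1] = vuvuvvuuuvvwuvwuvu$v
  rot[2] = uvuvvuuuvvwuvwuvu$vv
  rot[3] = vuvvuuuvvwuvwuvu$vvu
  rot[4] = uvvuuuvvwuvwuvu$vvuv
  rot[5] = vvuuuvvwuvwuvu$vvuvu
  rot[6] = vuuuvvwuvwuvu$vvuvuv
  rot[7] = uuuvvwuvwuvu$vvuvuvv
  rot[8] = uuvvwuvwuvu$vvuvuvvu
  rot[9] = uvvwuvwuvu$vvuvuvvuu
  rot[10] = vvwuvwuvu$vvuvuvvuuu
  rot[11] = vwuvwuvu$vvuvuvvuuuv
  rot[12] = wuvwuvu$vvuvuvvuuuvv
  rot[13] = uvwuvu$vvuvuvvuuuvvw
  rot[14] = vwuvu$vvuvuvvuuuvvwu
  rot[15] = wuvu$vvuvuvvuuuvvwuv
  rot[16] = uvu$vvuvuvvuuuvvwuvw
  rot[17] = vu$vvuvuvvuuuvvwuvwu
  rot[18] = u$vvuvuvvuuuvvwuvwuv
  rot[19] = $vvuvuvvuuuvvwuvwuvu
Sorted (with $ < everything):
  sorted[0] = $vvuvuvvuuuvvwuvwuvu
  sorted[1] = u$vvuvuvvuuuvvwuvwuv
  sorted[2] = uuuvvwuvwuvu$vvuvuvv
  sorted[3] = uuvvwuvwuvu$vvuvuvvu
  sorted[4] = uvu$vvuvuvvuuuvvwuvw
  sorted[5] = uvuvvuuuvvwuvwuvu$vv
  sorted[6] = uvvuuuvvwuvwuvu$vvuv
  sorted[7] = uvvwuvwuvu$vvuvuvvuu
  sorted[8] = uvwuvu$vvuvuvvuuuvvw
  sorted[9] = vu$vvuvuvvuuuvvwuvwu
  sorted[10] = vuuuvvwuvwuvu$vvuvuv
  sorted[11] = vuvuvvuuuvvwuvwuvu$v
  sorted[12] = vuvvuuuvvwuvwuvu$vvu
  sorted[13] = vvuuuvvwuvwuvu$vvuvu
  sorted[14] = vvuvuvvuuuvvwuvwuvu$
  sorted[15] = vvwuvwuvu$vvuvuvvuuu
  sorted[16] = vwuvu$vvuvuvvuuuvvwu
  sorted[17] = vwuvwuvu$vvuvuvvuuuv
  sorted[18] = wuvu$vvuvuvvuuuvvwuv
  sorted[19] = wuvwuvu$vvuvuvvuuuvv
sorted[12] = vuvvuuuvvwuvwuvu$vvu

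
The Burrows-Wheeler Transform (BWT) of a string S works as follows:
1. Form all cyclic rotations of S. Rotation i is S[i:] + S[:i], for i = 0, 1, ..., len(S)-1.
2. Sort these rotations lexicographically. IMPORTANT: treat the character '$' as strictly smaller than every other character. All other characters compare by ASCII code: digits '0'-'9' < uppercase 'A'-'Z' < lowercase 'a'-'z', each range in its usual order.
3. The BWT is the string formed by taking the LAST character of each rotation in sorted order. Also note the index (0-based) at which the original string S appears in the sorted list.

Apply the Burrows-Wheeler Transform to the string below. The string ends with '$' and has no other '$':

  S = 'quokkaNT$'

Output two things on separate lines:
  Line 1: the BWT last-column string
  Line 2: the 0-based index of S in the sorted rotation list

All 9 rotations (rotation i = S[i:]+S[:i]):
  rot[0] = quokkaNT$
  rot[1] = uokkaNT$q
  rot[2] = okkaNT$qu
  rot[3] = kkaNT$quo
  rot[4] = kaNT$quok
  rot[5] = aNT$quokk
  rot[6] = NT$quokka
  rot[7] = T$quokkaN
  rot[8] = $quokkaNT
Sorted (with $ < everything):
  sorted[0] = $quokkaNT  (last char: 'T')
  sorted[1] = NT$quokka  (last char: 'a')
  sorted[2] = T$quokkaN  (last char: 'N')
  sorted[3] = aNT$quokk  (last char: 'k')
  sorted[4] = kaNT$quok  (last char: 'k')
  sorted[5] = kkaNT$quo  (last char: 'o')
  sorted[6] = okkaNT$qu  (last char: 'u')
  sorted[7] = quokkaNT$  (last char: '$')
  sorted[8] = uokkaNT$q  (last char: 'q')
Last column: TaNkkou$q
Original string S is at sorted index 7

Answer: TaNkkou$q
7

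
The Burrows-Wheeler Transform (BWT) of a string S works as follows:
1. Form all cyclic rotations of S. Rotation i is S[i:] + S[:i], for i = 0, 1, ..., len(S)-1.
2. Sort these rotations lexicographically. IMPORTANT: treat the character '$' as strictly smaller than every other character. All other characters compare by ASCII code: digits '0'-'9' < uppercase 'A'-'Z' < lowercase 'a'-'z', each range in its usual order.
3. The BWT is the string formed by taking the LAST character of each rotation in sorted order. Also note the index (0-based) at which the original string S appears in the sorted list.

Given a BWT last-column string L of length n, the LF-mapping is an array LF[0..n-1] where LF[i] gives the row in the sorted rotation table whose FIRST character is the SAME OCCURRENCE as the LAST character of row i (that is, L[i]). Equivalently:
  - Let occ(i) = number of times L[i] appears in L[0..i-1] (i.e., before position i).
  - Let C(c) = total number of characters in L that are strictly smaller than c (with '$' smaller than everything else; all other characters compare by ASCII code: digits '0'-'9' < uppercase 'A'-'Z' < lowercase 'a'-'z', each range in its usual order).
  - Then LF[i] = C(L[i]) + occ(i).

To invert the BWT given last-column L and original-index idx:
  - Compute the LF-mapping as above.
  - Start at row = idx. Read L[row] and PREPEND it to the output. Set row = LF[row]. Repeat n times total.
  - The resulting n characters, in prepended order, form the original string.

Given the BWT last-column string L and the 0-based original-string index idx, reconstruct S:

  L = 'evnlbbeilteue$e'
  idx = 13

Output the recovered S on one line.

Answer: unbelievbeetle$

Derivation:
LF mapping: 3 14 11 9 1 2 4 8 10 12 5 13 6 0 7
Walk LF starting at row 13, prepending L[row]:
  step 1: row=13, L[13]='$', prepend. Next row=LF[13]=0
  step 2: row=0, L[0]='e', prepend. Next row=LF[0]=3
  step 3: row=3, L[3]='l', prepend. Next row=LF[3]=9
  step 4: row=9, L[9]='t', prepend. Next row=LF[9]=12
  step 5: row=12, L[12]='e', prepend. Next row=LF[12]=6
  step 6: row=6, L[6]='e', prepend. Next row=LF[6]=4
  step 7: row=4, L[4]='b', prepend. Next row=LF[4]=1
  step 8: row=1, L[1]='v', prepend. Next row=LF[1]=14
  step 9: row=14, L[14]='e', prepend. Next row=LF[14]=7
  step 10: row=7, L[7]='i', prepend. Next row=LF[7]=8
  step 11: row=8, L[8]='l', prepend. Next row=LF[8]=10
  step 12: row=10, L[10]='e', prepend. Next row=LF[10]=5
  step 13: row=5, L[5]='b', prepend. Next row=LF[5]=2
  step 14: row=2, L[2]='n', prepend. Next row=LF[2]=11
  step 15: row=11, L[11]='u', prepend. Next row=LF[11]=13
Reversed output: unbelievbeetle$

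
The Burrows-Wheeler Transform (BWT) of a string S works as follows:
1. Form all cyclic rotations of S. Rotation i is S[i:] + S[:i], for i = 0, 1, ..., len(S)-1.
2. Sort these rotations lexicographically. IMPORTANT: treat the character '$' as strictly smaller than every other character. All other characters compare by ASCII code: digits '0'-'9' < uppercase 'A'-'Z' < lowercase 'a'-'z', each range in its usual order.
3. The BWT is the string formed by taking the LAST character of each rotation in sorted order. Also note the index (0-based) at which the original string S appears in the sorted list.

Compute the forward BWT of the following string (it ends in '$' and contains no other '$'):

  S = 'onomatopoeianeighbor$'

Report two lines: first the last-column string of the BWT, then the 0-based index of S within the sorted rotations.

All 21 rotations (rotation i = S[i:]+S[:i]):
  rot[0] = onomatopoeianeighbor$
  rot[1] = nomatopoeianeighbor$o
  rot[2] = omatopoeianeighbor$on
  rot[3] = matopoeianeighbor$ono
  rot[4] = atopoeianeighbor$onom
  rot[5] = topoeianeighbor$onoma
  rot[6] = opoeianeighbor$onomat
  rot[7] = poeianeighbor$onomato
  rot[8] = oeianeighbor$onomatop
  rot[9] = eianeighbor$onomatopo
  rot[10] = ianeighbor$onomatopoe
  rot[11] = aneighbor$onomatopoei
  rot[12] = neighbor$onomatopoeia
  rot[13] = eighbor$onomatopoeian
  rot[14] = ighbor$onomatopoeiane
  rot[15] = ghbor$onomatopoeianei
  rot[16] = hbor$onomatopoeianeig
  rot[17] = bor$onomatopoeianeigh
  rot[18] = or$onomatopoeianeighb
  rot[19] = r$onomatopoeianeighbo
  rot[20] = $onomatopoeianeighbor
Sorted (with $ < everything):
  sorted[0] = $onomatopoeianeighbor  (last char: 'r')
  sorted[1] = aneighbor$onomatopoei  (last char: 'i')
  sorted[2] = atopoeianeighbor$onom  (last char: 'm')
  sorted[3] = bor$onomatopoeianeigh  (last char: 'h')
  sorted[4] = eianeighbor$onomatopo  (last char: 'o')
  sorted[5] = eighbor$onomatopoeian  (last char: 'n')
  sorted[6] = ghbor$onomatopoeianei  (last char: 'i')
  sorted[7] = hbor$onomatopoeianeig  (last char: 'g')
  sorted[8] = ianeighbor$onomatopoe  (last char: 'e')
  sorted[9] = ighbor$onomatopoeiane  (last char: 'e')
  sorted[10] = matopoeianeighbor$ono  (last char: 'o')
  sorted[11] = neighbor$onomatopoeia  (last char: 'a')
  sorted[12] = nomatopoeianeighbor$o  (last char: 'o')
  sorted[13] = oeianeighbor$onomatop  (last char: 'p')
  sorted[14] = omatopoeianeighbor$on  (last char: 'n')
  sorted[15] = onomatopoeianeighbor$  (last char: '$')
  sorted[16] = opoeianeighbor$onomat  (last char: 't')
  sorted[17] = or$onomatopoeianeighb  (last char: 'b')
  sorted[18] = poeianeighbor$onomato  (last char: 'o')
  sorted[19] = r$onomatopoeianeighbo  (last char: 'o')
  sorted[20] = topoeianeighbor$onoma  (last char: 'a')
Last column: rimhonigeeoaopn$tbooa
Original string S is at sorted index 15

Answer: rimhonigeeoaopn$tbooa
15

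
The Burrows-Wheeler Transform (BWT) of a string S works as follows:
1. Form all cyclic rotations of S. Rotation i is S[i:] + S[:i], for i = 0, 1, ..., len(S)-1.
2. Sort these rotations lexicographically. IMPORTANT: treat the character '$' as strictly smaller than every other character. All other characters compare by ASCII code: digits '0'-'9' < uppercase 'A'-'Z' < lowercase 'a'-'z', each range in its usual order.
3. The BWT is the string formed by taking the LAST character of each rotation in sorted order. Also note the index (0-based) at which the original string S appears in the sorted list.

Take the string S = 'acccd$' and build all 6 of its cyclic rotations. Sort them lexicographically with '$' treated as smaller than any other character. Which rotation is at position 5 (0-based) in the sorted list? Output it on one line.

All 6 rotations (rotation i = S[i:]+S[:i]):
  rot[0] = acccd$
  rot[1] = cccd$a
  rot[2] = ccd$ac
  rot[3] = cd$acc
  rot[4] = d$accc
  rot[5] = $acccd
Sorted (with $ < everything):
  sorted[0] = $acccd
  sorted[1] = acccd$
  sorted[2] = cccd$a
  sorted[3] = ccd$ac
  sorted[4] = cd$acc
  sorted[5] = d$accc
sorted[5] = d$accc

Answer: d$accc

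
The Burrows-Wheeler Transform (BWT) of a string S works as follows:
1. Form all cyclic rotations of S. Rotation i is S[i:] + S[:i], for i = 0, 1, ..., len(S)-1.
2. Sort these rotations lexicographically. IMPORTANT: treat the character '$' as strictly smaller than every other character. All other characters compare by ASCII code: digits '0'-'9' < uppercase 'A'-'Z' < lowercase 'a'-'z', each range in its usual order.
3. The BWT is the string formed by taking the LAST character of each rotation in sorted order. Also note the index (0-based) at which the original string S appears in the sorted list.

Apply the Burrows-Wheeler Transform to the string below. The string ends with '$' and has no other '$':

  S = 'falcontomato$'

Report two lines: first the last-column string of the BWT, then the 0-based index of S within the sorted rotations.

All 13 rotations (rotation i = S[i:]+S[:i]):
  rot[0] = falcontomato$
  rot[1] = alcontomato$f
  rot[2] = lcontomato$fa
  rot[3] = contomato$fal
  rot[4] = ontomato$falc
  rot[5] = ntomato$falco
  rot[6] = tomato$falcon
  rot[7] = omato$falcont
  rot[8] = mato$falconto
  rot[9] = ato$falcontom
  rot[10] = to$falcontoma
  rot[11] = o$falcontomat
  rot[12] = $falcontomato
Sorted (with $ < everything):
  sorted[0] = $falcontomato  (last char: 'o')
  sorted[1] = alcontomato$f  (last char: 'f')
  sorted[2] = ato$falcontom  (last char: 'm')
  sorted[3] = contomato$fal  (last char: 'l')
  sorted[4] = falcontomato$  (last char: '$')
  sorted[5] = lcontomato$fa  (last char: 'a')
  sorted[6] = mato$falconto  (last char: 'o')
  sorted[7] = ntomato$falco  (last char: 'o')
  sorted[8] = o$falcontomat  (last char: 't')
  sorted[9] = omato$falcont  (last char: 't')
  sorted[10] = ontomato$falc  (last char: 'c')
  sorted[11] = to$falcontoma  (last char: 'a')
  sorted[12] = tomato$falcon  (last char: 'n')
Last column: ofml$aoottcan
Original string S is at sorted index 4

Answer: ofml$aoottcan
4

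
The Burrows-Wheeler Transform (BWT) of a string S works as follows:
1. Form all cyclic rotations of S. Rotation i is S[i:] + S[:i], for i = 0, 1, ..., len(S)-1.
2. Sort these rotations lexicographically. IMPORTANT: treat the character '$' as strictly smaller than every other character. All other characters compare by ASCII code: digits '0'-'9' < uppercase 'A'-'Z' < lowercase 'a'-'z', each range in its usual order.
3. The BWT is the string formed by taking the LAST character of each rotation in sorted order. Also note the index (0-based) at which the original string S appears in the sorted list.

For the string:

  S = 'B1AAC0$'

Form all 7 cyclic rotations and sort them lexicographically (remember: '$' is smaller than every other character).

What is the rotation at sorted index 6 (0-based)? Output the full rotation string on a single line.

All 7 rotations (rotation i = S[i:]+S[:i]):
  rot[0] = B1AAC0$
  rot[1] = 1AAC0$B
  rot[2] = AAC0$B1
  rot[3] = AC0$B1A
  rot[4] = C0$B1AA
  rot[5] = 0$B1AAC
  rot[6] = $B1AAC0
Sorted (with $ < everything):
  sorted[0] = $B1AAC0
  sorted[1] = 0$B1AAC
  sorted[2] = 1AAC0$B
  sorted[3] = AAC0$B1
  sorted[4] = AC0$B1A
  sorted[5] = B1AAC0$
  sorted[6] = C0$B1AA
sorted[6] = C0$B1AA

Answer: C0$B1AA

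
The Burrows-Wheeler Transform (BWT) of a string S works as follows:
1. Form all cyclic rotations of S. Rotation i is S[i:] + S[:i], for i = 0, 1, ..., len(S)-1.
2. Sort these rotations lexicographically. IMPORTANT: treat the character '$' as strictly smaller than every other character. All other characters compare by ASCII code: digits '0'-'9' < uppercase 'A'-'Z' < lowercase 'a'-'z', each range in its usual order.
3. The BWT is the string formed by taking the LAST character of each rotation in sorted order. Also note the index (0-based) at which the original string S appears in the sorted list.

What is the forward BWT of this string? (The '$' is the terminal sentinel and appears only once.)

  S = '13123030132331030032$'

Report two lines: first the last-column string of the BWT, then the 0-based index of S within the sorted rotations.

Answer: 23313033$031300231012
8

Derivation:
All 21 rotations (rotation i = S[i:]+S[:i]):
  rot[0] = 13123030132331030032$
  rot[1] = 3123030132331030032$1
  rot[2] = 123030132331030032$13
  rot[3] = 23030132331030032$131
  rot[4] = 3030132331030032$1312
  rot[5] = 030132331030032$13123
  rot[6] = 30132331030032$131230
  rot[7] = 0132331030032$1312303
  rot[8] = 132331030032$13123030
  rot[9] = 32331030032$131230301
  rot[10] = 2331030032$1312303013
  rot[11] = 331030032$13123030132
  rot[12] = 31030032$131230301323
  rot[13] = 1030032$1312303013233
  rot[14] = 030032$13123030132331
  rot[15] = 30032$131230301323310
  rot[16] = 0032$1312303013233103
  rot[17] = 032$13123030132331030
  rot[18] = 32$131230301323310300
  rot[19] = 2$1312303013233103003
  rot[20] = $13123030132331030032
Sorted (with $ < everything):
  sorted[0] = $13123030132331030032  (last char: '2')
  sorted[1] = 0032$1312303013233103  (last char: '3')
  sorted[2] = 0132331030032$1312303  (last char: '3')
  sorted[3] = 030032$13123030132331  (last char: '1')
  sorted[4] = 030132331030032$13123  (last char: '3')
  sorted[5] = 032$13123030132331030  (last char: '0')
  sorted[6] = 1030032$1312303013233  (last char: '3')
  sorted[7] = 123030132331030032$13  (last char: '3')
  sorted[8] = 13123030132331030032$  (last char: '$')
  sorted[9] = 132331030032$13123030  (last char: '0')
  sorted[10] = 2$1312303013233103003  (last char: '3')
  sorted[11] = 23030132331030032$131  (last char: '1')
  sorted[12] = 2331030032$1312303013  (last char: '3')
  sorted[13] = 30032$131230301323310  (last char: '0')
  sorted[14] = 30132331030032$131230  (last char: '0')
  sorted[15] = 3030132331030032$1312  (last char: '2')
  sorted[16] = 31030032$131230301323  (last char: '3')
  sorted[17] = 3123030132331030032$1  (last char: '1')
  sorted[18] = 32$131230301323310300  (last char: '0')
  sorted[19] = 32331030032$131230301  (last char: '1')
  sorted[20] = 331030032$13123030132  (last char: '2')
Last column: 23313033$031300231012
Original string S is at sorted index 8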